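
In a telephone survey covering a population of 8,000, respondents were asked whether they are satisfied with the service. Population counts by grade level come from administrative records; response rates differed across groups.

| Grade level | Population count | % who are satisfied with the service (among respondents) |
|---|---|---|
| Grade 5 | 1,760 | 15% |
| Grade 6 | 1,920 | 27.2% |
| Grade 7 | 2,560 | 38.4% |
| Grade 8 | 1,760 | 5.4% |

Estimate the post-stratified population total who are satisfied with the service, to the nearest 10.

Each cell contributes its population count × the respondent rate:
  Grade 5: 1,760 × 15% = 264
  Grade 6: 1,920 × 27.2% = 522.24
  Grade 7: 2,560 × 38.4% = 983.04
  Grade 8: 1,760 × 5.4% = 95.04
Estimated total = 1864.32 → 1,860.

1,860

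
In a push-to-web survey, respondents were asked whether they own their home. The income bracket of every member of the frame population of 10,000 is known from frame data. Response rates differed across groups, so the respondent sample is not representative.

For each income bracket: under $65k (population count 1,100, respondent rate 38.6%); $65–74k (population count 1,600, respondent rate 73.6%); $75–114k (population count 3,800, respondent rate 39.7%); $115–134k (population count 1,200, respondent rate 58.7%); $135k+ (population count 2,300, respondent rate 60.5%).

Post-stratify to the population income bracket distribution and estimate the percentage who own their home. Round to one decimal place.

Weight each group's respondent value by its population share:
  under $65k: (1,100/10,000) × 38.6 = 4.246
  $65–74k: (1,600/10,000) × 73.6 = 11.776
  $75–114k: (3,800/10,000) × 39.7 = 15.086
  $115–134k: (1,200/10,000) × 58.7 = 7.044
  $135k+: (2,300/10,000) × 60.5 = 13.915
Post-stratified estimate = 52.067 → 52.1%.

52.1%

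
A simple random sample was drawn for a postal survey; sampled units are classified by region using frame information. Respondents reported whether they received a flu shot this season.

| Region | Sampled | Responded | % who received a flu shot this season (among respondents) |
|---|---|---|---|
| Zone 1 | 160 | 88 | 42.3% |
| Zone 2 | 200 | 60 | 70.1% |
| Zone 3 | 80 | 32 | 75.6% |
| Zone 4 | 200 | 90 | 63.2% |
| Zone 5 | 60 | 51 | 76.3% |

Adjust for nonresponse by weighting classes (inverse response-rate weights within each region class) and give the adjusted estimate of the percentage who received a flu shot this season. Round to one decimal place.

Class response rates: Zone 1 88/160 = 55%, Zone 2 60/200 = 30%, Zone 3 32/80 = 40%, Zone 4 90/200 = 45%, Zone 5 51/60 = 85%.
With weight = n_sampled/n_responded per class, the weighted class total is n_sampled:
  Zone 1: 160 × 42.3 = 6768
  Zone 2: 200 × 70.1 = 14020
  Zone 3: 80 × 75.6 = 6048
  Zone 4: 200 × 63.2 = 12,640
  Zone 5: 60 × 76.3 = 4578
Adjusted estimate = 44,054 / 700 = 62.9343 → 62.9%.

62.9%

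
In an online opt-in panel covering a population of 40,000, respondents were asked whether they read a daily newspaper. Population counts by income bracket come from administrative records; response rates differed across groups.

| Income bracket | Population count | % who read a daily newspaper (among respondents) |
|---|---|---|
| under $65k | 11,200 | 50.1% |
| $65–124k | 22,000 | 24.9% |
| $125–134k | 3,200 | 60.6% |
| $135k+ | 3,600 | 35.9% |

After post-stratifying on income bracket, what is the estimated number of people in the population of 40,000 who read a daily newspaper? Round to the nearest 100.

14,300

Estimated count per cell = population count × respondent percentage:
  under $65k: 11,200 × 50.1% = 5611.2
  $65–124k: 22,000 × 24.9% = 5478
  $125–134k: 3,200 × 60.6% = 1939.2
  $135k+: 3,600 × 35.9% = 1292.4
Estimated total = 14320.8 → 14,300.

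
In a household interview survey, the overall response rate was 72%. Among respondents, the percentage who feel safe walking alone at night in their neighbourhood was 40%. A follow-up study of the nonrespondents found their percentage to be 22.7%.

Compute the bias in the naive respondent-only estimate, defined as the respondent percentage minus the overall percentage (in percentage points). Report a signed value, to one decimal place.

Nonresponse fraction = 1 − 0.72 = 0.28.
Bias = (nonresponse fraction) × (respondent percentage − nonrespondent percentage)
     = 0.28 × (40 − 22.7) = 0.28 × 17.3 = 4.844.

+4.8 percentage points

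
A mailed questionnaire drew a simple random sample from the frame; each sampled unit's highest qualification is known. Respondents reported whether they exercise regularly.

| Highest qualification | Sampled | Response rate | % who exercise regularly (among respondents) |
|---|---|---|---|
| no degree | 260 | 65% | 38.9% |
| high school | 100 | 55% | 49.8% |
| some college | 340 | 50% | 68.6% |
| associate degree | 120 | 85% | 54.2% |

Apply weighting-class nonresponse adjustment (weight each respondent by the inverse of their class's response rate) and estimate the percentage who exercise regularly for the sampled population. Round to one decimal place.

Weighting each respondent by the inverse class response rate inflates each class back to its sampled size, so the class weight is n_sampled:
  no degree: 260 × 38.9 = 10,114
  high school: 100 × 49.8 = 4980
  some college: 340 × 68.6 = 23324
  associate degree: 120 × 54.2 = 6504
Adjusted estimate = 44,922 / 820 = 54.7829 → 54.8%.

54.8%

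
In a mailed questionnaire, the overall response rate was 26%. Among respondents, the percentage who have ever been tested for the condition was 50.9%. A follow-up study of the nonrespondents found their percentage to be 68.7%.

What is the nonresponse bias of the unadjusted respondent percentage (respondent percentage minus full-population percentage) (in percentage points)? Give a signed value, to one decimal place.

Nonresponse fraction = 1 − 0.26 = 0.74.
Bias = (nonresponse fraction) × (respondent percentage − nonrespondent percentage)
     = 0.74 × (50.9 − 68.7) = 0.74 × -17.8 = -13.172.

-13.2 percentage points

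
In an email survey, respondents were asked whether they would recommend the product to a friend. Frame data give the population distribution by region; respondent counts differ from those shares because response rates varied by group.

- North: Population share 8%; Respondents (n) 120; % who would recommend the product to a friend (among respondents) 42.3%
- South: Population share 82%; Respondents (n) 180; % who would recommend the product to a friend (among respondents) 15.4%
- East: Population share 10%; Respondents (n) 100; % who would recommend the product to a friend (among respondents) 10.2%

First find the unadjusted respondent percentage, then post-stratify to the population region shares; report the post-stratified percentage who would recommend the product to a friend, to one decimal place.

17.0%

Naive respondent-only estimate (weights = respondent counts):
  (120/400)×42.3 + (180/400)×15.4 + (100/400)×10.2 = 22.17%
Reweighting by population region shares:
  0.08×42.3 + 0.82×15.4 + 0.1×10.2 = 17.032%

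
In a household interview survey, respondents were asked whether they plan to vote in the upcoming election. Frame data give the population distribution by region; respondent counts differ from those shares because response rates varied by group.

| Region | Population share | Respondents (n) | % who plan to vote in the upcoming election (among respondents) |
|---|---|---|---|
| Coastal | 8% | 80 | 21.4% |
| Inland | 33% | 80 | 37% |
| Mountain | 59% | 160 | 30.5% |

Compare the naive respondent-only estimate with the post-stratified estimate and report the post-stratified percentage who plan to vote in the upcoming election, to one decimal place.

31.9%

Naive respondent-only estimate (weights = respondent counts):
  (80/320)×21.4 + (80/320)×37 + (160/320)×30.5 = 29.85%
Post-stratified estimate weights by population shares:
  0.08×21.4 + 0.33×37 + 0.59×30.5 = 31.917%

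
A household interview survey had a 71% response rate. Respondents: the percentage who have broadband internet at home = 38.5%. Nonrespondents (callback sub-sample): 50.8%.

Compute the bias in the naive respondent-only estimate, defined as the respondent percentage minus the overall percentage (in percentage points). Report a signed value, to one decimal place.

Nonresponse fraction = 1 − 0.71 = 0.29.
Bias = (nonresponse fraction) × (respondent percentage − nonrespondent percentage)
     = 0.29 × (38.5 − 50.8) = 0.29 × -12.3 = -3.567.

-3.6 percentage points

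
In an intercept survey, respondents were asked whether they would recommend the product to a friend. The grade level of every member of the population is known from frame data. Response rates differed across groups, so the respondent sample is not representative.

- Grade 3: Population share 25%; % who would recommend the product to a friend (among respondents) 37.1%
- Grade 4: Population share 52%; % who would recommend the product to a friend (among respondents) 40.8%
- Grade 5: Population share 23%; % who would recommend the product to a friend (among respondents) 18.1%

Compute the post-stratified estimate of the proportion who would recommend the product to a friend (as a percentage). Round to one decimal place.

Each cell contributes population-share × respondent value:
  Grade 3: 0.25 × 37.1 = 9.275
  Grade 4: 0.52 × 40.8 = 21.216
  Grade 5: 0.23 × 18.1 = 4.163
Post-stratified estimate = 34.654 → 34.7%.

34.7%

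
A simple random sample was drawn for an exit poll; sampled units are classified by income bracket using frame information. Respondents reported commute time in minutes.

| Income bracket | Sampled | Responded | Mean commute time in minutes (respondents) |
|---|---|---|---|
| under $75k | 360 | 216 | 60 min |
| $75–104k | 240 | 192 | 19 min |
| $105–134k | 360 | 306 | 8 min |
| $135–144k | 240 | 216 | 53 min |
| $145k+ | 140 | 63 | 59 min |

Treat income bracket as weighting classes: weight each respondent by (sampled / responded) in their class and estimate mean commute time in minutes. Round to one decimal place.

37.3

Class response rates: under $75k 216/360 = 60%, $75–104k 192/240 = 80%, $105–134k 306/360 = 85%, $135–144k 216/240 = 90%, $145k+ 63/140 = 45%.
Each respondent's weight = sampled/responded in their class; summing within a class gives n_sampled, so:
  under $75k: 360 × 60 = 21,600
  $75–104k: 240 × 19 = 4560
  $105–134k: 360 × 8 = 2880
  $135–144k: 240 × 53 = 12,720
  $145k+: 140 × 59 = 8260
Adjusted estimate = 50,020 / 1,340 = 37.3284 → 37.3.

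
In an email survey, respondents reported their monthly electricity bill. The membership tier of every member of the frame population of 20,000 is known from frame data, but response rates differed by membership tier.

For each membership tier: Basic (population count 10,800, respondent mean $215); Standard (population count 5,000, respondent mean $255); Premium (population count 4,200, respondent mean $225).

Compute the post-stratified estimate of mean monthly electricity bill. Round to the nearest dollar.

$227

Reweight to the known membership tier distribution:
  Basic: (10,800/20,000) × 215 = 116.1
  Standard: (5,000/20,000) × 255 = 63.75
  Premium: (4,200/20,000) × 225 = 47.25
Post-stratified estimate = 227.1 → $227.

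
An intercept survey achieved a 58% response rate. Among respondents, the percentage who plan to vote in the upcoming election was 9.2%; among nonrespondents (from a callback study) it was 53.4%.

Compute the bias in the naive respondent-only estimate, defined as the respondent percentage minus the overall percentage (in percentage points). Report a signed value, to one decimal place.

Nonresponse fraction = 1 − 0.58 = 0.42.
Bias = (nonresponse fraction) × (respondent percentage − nonrespondent percentage)
     = 0.42 × (9.2 − 53.4) = 0.42 × -44.2 = -18.564.

-18.6 percentage points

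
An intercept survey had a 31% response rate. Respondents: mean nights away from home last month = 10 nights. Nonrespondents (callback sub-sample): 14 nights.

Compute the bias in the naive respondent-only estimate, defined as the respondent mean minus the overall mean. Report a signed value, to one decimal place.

-2.8

Nonresponse fraction = 1 − 0.31 = 0.69.
Bias = (nonresponse fraction) × (respondent mean − nonrespondent mean)
     = 0.69 × (10 − 14) = 0.69 × -4 = -2.76.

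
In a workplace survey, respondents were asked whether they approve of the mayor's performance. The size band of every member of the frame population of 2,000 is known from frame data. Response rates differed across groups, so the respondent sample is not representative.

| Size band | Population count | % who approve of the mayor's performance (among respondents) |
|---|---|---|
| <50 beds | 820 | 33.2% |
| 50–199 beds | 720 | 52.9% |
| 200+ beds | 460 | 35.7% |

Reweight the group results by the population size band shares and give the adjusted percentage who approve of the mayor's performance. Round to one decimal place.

Reweight to the known size band distribution:
  <50 beds: (820/2,000) × 33.2 = 13.612
  50–199 beds: (720/2,000) × 52.9 = 19.044
  200+ beds: (460/2,000) × 35.7 = 8.211
Post-stratified estimate = 40.867 → 40.9%.

40.9%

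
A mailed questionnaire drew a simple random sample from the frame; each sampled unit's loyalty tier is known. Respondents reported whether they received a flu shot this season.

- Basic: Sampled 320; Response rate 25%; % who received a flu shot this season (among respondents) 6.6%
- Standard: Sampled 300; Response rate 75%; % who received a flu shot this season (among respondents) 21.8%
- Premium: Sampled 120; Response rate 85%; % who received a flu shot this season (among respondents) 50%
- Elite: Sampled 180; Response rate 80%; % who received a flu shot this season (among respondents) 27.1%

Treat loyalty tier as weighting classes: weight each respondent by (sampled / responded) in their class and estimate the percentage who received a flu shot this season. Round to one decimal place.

With weight = n_sampled/n_responded per class, the weighted class total is n_sampled:
  Basic: 320 × 6.6 = 2112
  Standard: 300 × 21.8 = 6540
  Premium: 120 × 50 = 6000
  Elite: 180 × 27.1 = 4878
Adjusted estimate = 19,530 / 920 = 21.2283 → 21.2%.

21.2%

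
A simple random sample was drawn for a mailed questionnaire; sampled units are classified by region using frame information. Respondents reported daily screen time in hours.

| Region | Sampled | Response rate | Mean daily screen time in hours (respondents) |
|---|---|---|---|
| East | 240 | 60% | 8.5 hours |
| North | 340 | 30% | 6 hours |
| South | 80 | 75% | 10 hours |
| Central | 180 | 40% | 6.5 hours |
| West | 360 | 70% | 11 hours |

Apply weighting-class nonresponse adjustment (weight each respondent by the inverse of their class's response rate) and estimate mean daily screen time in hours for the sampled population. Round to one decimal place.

8.3

With weight = n_sampled/n_responded per class, the weighted class total is n_sampled:
  East: 240 × 8.5 = 2040
  North: 340 × 6 = 2040
  South: 80 × 10 = 800
  Central: 180 × 6.5 = 1170
  West: 360 × 11 = 3960
Adjusted estimate = 10,010 / 1,200 = 8.34167 → 8.3.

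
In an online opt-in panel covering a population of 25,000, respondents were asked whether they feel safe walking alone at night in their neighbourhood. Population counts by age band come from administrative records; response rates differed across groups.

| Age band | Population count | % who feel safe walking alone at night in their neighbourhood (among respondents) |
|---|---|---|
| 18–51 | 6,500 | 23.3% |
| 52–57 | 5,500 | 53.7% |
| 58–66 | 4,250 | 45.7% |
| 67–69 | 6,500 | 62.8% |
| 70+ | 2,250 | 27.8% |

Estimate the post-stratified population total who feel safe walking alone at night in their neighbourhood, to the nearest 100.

Estimated count per cell = population count × respondent percentage:
  18–51: 6,500 × 23.3% = 1514.5
  52–57: 5,500 × 53.7% = 2953.5
  58–66: 4,250 × 45.7% = 1942.25
  67–69: 6,500 × 62.8% = 4082
  70+: 2,250 × 27.8% = 625.5
Estimated total = 11117.8 → 11,100.

11,100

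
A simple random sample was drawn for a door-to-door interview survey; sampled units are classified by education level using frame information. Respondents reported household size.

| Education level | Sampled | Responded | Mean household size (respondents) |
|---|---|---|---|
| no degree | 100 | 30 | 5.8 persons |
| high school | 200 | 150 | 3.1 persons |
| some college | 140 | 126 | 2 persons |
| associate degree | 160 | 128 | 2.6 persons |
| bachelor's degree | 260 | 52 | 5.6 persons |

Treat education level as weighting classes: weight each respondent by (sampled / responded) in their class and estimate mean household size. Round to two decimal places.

Response rates by class: no degree 30/100 = 30%, high school 150/200 = 75%, some college 126/140 = 90%, associate degree 128/160 = 80%, bachelor's degree 52/260 = 20%.
Each respondent's weight = sampled/responded in their class; summing within a class gives n_sampled, so:
  no degree: 100 × 5.8 = 580
  high school: 200 × 3.1 = 620
  some college: 140 × 2 = 280
  associate degree: 160 × 2.6 = 416
  bachelor's degree: 260 × 5.6 = 1456
Adjusted estimate = 3352 / 860 = 3.89767 → 3.90.

3.90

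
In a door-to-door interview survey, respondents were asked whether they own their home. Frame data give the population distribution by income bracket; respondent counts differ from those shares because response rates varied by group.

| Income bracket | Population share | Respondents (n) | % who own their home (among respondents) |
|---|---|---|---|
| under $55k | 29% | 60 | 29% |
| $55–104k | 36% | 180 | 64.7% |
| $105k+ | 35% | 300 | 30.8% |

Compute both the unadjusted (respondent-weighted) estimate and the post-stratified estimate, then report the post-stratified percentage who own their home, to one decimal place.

42.5%

Without adjustment, the pooled respondent share is:
  (60/540)×29 + (180/540)×64.7 + (300/540)×30.8 = 41.9%
Reweighting by population income bracket shares:
  0.29×29 + 0.36×64.7 + 0.35×30.8 = 42.482%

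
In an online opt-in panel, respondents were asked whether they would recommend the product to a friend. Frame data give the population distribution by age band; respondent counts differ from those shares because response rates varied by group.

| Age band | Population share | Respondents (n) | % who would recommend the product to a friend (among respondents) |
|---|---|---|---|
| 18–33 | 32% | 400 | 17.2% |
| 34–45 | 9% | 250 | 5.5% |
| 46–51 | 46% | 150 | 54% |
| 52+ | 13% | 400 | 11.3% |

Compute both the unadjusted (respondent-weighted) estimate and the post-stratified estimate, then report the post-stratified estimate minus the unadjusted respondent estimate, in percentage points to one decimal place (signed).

+14.9 percentage points

Without adjustment, the pooled respondent share is:
  (400/1200)×17.2 + (250/1200)×5.5 + (150/1200)×54 + (400/1200)×11.3 = 17.3958%
Post-stratifying to population shares instead:
  0.32×17.2 + 0.09×5.5 + 0.46×54 + 0.13×11.3 = 32.308%
Difference = 32.308 − 17.3958 = 14.9122 pp.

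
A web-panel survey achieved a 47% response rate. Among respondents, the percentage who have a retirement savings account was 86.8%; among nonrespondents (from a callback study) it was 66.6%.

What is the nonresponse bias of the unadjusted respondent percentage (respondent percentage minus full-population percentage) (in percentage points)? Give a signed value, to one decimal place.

Nonresponse fraction = 1 − 0.47 = 0.53.
Bias = (nonresponse fraction) × (respondent percentage − nonrespondent percentage)
     = 0.53 × (86.8 − 66.6) = 0.53 × 20.2 = 10.706.

+10.7 percentage points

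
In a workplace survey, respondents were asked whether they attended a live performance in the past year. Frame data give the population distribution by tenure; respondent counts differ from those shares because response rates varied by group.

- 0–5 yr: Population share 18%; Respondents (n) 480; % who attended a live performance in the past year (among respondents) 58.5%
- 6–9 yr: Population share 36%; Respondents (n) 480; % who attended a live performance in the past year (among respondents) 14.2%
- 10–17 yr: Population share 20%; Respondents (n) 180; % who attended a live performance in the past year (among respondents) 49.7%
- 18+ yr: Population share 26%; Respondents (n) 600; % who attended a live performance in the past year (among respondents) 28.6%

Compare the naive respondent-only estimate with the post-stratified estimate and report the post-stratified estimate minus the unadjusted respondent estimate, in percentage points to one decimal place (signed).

-2.0 percentage points

Without adjustment, the pooled respondent share is:
  (480/1740)×58.5 + (480/1740)×14.2 + (180/1740)×49.7 + (600/1740)×28.6 = 35.0586%
Post-stratifying to population shares instead:
  0.18×58.5 + 0.36×14.2 + 0.2×49.7 + 0.26×28.6 = 33.018%
Difference = 33.018 − 35.0586 = -2.0406 pp.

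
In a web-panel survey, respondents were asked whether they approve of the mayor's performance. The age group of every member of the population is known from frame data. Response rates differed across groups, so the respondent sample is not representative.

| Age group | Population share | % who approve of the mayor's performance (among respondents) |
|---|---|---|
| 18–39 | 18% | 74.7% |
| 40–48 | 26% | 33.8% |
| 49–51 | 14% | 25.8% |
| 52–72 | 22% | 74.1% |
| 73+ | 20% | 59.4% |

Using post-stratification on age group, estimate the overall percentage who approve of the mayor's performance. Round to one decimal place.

54.0%

Weight each group's respondent value by its population share:
  18–39: 0.18 × 74.7 = 13.446
  40–48: 0.26 × 33.8 = 8.788
  49–51: 0.14 × 25.8 = 3.612
  52–72: 0.22 × 74.1 = 16.302
  73+: 0.2 × 59.4 = 11.88
Post-stratified estimate = 54.028 → 54.0%.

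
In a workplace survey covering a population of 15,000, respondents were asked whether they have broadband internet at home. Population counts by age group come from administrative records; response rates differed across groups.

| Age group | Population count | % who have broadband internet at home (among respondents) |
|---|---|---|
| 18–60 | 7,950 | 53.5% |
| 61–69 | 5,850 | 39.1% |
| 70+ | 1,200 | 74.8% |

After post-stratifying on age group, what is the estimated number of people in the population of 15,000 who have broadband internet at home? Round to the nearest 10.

7,440

Apply each group's respondent rate to its population count:
  18–60: 7,950 × 53.5% = 4253.25
  61–69: 5,850 × 39.1% = 2287.35
  70+: 1,200 × 74.8% = 897.6
Estimated total = 7438.2 → 7,440.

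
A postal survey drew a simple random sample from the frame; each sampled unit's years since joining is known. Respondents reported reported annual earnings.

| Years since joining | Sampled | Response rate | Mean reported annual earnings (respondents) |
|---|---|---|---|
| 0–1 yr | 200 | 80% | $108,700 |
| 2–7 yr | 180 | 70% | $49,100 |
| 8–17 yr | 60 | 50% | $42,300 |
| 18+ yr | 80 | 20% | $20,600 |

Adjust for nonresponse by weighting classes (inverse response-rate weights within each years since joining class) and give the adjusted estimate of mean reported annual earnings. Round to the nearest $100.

With weight = n_sampled/n_responded per class, the weighted class total is n_sampled:
  0–1 yr: 200 × 108,700 = 21,740,000
  2–7 yr: 180 × 49,100 = 8,838,000
  8–17 yr: 60 × 42,300 = 2,538,000
  18+ yr: 80 × 20,600 = 1,648,000
Adjusted estimate = 34,764,000 / 520 = 66853.8 → $66,900.

$66,900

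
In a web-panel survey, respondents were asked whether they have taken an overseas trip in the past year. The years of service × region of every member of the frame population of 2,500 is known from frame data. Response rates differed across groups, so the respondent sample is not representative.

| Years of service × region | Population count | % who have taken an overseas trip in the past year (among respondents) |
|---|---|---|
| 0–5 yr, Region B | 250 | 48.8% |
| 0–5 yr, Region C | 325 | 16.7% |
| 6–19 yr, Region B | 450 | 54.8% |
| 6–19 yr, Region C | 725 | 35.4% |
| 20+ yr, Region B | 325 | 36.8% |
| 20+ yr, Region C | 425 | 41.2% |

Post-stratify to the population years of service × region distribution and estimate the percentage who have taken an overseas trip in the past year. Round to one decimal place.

39.0%

Weight each group's respondent value by its population share:
  0–5 yr, Region B: (250/2,500) × 48.8 = 4.88
  0–5 yr, Region C: (325/2,500) × 16.7 = 2.171
  6–19 yr, Region B: (450/2,500) × 54.8 = 9.864
  6–19 yr, Region C: (725/2,500) × 35.4 = 10.266
  20+ yr, Region B: (325/2,500) × 36.8 = 4.784
  20+ yr, Region C: (425/2,500) × 41.2 = 7.004
Post-stratified estimate = 38.969 → 39.0%.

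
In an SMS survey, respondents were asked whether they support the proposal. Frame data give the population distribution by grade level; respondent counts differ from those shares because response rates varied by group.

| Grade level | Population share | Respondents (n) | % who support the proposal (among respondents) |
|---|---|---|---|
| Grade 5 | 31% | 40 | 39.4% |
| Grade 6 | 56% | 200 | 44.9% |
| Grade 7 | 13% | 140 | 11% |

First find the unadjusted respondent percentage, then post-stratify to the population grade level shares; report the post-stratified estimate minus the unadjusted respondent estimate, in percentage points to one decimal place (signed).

+7.0 percentage points

Naive respondent-only estimate (weights = respondent counts):
  (40/380)×39.4 + (200/380)×44.9 + (140/380)×11 = 31.8316%
Post-stratifying to population shares instead:
  0.31×39.4 + 0.56×44.9 + 0.13×11 = 38.788%
Difference = 38.788 − 31.8316 = 6.9564 pp.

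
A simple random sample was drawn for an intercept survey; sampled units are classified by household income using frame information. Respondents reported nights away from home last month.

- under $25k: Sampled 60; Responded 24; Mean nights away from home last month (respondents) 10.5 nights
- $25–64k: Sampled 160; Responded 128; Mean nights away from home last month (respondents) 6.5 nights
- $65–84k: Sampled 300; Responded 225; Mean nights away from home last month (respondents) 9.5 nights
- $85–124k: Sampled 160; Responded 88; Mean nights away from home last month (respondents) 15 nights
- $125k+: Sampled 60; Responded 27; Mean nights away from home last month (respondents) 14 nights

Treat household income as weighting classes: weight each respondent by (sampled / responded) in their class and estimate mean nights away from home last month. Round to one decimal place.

Class response rates: under $25k 24/60 = 40%, $25–64k 128/160 = 80%, $65–84k 225/300 = 75%, $85–124k 88/160 = 55%, $125k+ 27/60 = 45%.
Each respondent's weight = sampled/responded in their class; summing within a class gives n_sampled, so:
  under $25k: 60 × 10.5 = 630
  $25–64k: 160 × 6.5 = 1040
  $65–84k: 300 × 9.5 = 2850
  $85–124k: 160 × 15 = 2400
  $125k+: 60 × 14 = 840
Adjusted estimate = 7760 / 740 = 10.4865 → 10.5.

10.5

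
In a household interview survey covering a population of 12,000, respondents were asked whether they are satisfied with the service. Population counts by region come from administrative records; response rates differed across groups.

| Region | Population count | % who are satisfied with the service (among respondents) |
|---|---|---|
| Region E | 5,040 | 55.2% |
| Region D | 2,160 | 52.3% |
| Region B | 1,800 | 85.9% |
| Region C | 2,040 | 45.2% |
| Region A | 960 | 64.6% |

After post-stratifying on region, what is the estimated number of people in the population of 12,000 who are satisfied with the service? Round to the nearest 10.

7,000

Apply each group's respondent rate to its population count:
  Region E: 5,040 × 55.2% = 2782.08
  Region D: 2,160 × 52.3% = 1129.68
  Region B: 1,800 × 85.9% = 1546.2
  Region C: 2,040 × 45.2% = 922.08
  Region A: 960 × 64.6% = 620.16
Estimated total = 7000.2 → 7,000.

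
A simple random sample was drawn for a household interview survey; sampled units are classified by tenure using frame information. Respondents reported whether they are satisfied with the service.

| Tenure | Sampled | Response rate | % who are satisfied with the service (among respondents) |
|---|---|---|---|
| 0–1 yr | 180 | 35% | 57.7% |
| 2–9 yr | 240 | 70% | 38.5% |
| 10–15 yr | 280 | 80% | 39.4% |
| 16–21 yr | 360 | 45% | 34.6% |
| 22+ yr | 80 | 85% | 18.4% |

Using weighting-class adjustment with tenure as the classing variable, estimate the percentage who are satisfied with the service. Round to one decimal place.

39.1%

Weighting each respondent by the inverse class response rate inflates each class back to its sampled size, so the class weight is n_sampled:
  0–1 yr: 180 × 57.7 = 10,386
  2–9 yr: 240 × 38.5 = 9240
  10–15 yr: 280 × 39.4 = 11,032
  16–21 yr: 360 × 34.6 = 12,456
  22+ yr: 80 × 18.4 = 1472
Adjusted estimate = 44,586 / 1,140 = 39.1105 → 39.1%.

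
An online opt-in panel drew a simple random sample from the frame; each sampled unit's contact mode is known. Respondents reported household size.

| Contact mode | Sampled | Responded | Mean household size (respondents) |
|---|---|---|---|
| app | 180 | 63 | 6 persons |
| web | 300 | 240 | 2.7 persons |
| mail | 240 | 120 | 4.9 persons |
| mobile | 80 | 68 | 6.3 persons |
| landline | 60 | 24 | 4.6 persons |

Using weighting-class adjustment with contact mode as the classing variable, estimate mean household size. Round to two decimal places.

4.47

Class response rates: app 63/180 = 35%, web 240/300 = 80%, mail 120/240 = 50%, mobile 68/80 = 85%, landline 24/60 = 40%.
Inverse-response-rate weighting restores each class to its sampled count, so class totals weight by n_sampled:
  app: 180 × 6 = 1080
  web: 300 × 2.7 = 810
  mail: 240 × 4.9 = 1176
  mobile: 80 × 6.3 = 504
  landline: 60 × 4.6 = 276
Adjusted estimate = 3846 / 860 = 4.47209 → 4.47.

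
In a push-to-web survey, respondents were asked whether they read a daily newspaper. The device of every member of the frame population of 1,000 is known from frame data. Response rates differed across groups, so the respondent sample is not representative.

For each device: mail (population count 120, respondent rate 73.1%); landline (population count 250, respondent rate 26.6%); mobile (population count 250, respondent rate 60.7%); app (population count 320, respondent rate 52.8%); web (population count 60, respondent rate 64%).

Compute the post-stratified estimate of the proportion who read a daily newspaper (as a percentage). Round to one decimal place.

51.3%

Reweight to the known device distribution:
  mail: (120/1,000) × 73.1 = 8.772
  landline: (250/1,000) × 26.6 = 6.65
  mobile: (250/1,000) × 60.7 = 15.175
  app: (320/1,000) × 52.8 = 16.896
  web: (60/1,000) × 64 = 3.84
Post-stratified estimate = 51.333 → 51.3%.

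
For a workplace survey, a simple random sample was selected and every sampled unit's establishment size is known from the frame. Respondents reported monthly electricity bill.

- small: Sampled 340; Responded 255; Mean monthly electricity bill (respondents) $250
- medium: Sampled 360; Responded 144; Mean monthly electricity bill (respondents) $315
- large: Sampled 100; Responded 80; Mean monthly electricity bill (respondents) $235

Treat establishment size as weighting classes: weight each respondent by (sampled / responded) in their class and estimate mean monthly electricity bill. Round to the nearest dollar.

Response rates by class: small 255/340 = 75%, medium 144/360 = 40%, large 80/100 = 80%.
Each respondent's weight = sampled/responded in their class; summing within a class gives n_sampled, so:
  small: 340 × 250 = 85,000
  medium: 360 × 315 = 113,400
  large: 100 × 235 = 23,500
Adjusted estimate = 221,900 / 800 = 277.375 → $277.

$277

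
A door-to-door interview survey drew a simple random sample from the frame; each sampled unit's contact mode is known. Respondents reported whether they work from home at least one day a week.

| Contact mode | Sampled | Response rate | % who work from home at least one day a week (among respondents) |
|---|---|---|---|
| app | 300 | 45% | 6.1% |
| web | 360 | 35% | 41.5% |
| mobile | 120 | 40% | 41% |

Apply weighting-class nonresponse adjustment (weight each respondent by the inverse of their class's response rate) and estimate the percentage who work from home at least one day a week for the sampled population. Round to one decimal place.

Weighting each respondent by the inverse class response rate inflates each class back to its sampled size, so the class weight is n_sampled:
  app: 300 × 6.1 = 1830
  web: 360 × 41.5 = 14,940
  mobile: 120 × 41 = 4920
Adjusted estimate = 21,690 / 780 = 27.8077 → 27.8%.

27.8%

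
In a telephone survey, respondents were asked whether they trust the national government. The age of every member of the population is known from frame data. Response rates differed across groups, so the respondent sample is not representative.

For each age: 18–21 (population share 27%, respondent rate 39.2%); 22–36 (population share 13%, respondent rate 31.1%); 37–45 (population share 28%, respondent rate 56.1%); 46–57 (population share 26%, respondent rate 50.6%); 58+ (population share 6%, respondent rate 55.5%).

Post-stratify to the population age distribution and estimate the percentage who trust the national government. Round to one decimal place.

Reweight to the known age distribution:
  18–21: 0.27 × 39.2 = 10.584
  22–36: 0.13 × 31.1 = 4.043
  37–45: 0.28 × 56.1 = 15.708
  46–57: 0.26 × 50.6 = 13.156
  58+: 0.06 × 55.5 = 3.33
Post-stratified estimate = 46.821 → 46.8%.

46.8%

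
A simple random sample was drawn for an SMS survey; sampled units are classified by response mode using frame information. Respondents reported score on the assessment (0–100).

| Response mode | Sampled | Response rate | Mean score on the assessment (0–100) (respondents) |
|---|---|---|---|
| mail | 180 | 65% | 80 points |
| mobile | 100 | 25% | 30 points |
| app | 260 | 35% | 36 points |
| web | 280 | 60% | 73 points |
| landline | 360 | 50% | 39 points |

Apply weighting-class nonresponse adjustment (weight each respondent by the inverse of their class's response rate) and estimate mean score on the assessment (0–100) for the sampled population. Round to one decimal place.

51.9

With weight = n_sampled/n_responded per class, the weighted class total is n_sampled:
  mail: 180 × 80 = 14,400
  mobile: 100 × 30 = 3000
  app: 260 × 36 = 9360
  web: 280 × 73 = 20,440
  landline: 360 × 39 = 14,040
Adjusted estimate = 61,240 / 1,180 = 51.8983 → 51.9.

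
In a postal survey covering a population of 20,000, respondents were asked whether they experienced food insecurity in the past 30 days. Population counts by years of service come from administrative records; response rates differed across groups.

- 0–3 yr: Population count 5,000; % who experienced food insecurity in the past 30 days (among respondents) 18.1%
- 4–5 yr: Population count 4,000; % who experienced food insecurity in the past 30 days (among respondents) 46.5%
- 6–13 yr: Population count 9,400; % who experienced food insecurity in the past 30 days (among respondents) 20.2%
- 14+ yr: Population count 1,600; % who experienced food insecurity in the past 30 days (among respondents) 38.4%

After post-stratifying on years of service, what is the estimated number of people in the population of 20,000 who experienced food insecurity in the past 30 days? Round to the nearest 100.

Apply each group's respondent rate to its population count:
  0–3 yr: 5,000 × 18.1% = 905
  4–5 yr: 4,000 × 46.5% = 1860
  6–13 yr: 9,400 × 20.2% = 1898.8
  14+ yr: 1,600 × 38.4% = 614.4
Estimated total = 5278.2 → 5,300.

5,300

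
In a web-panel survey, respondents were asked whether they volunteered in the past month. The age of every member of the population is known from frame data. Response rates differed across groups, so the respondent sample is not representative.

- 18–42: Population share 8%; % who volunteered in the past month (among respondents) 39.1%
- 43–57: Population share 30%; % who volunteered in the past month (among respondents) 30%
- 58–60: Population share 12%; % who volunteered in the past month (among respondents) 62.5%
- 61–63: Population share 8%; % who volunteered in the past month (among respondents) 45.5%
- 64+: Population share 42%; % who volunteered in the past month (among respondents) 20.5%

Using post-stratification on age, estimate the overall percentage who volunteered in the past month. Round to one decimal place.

31.9%

Reweight to the known age distribution:
  18–42: 0.08 × 39.1 = 3.128
  43–57: 0.3 × 30 = 9
  58–60: 0.12 × 62.5 = 7.5
  61–63: 0.08 × 45.5 = 3.64
  64+: 0.42 × 20.5 = 8.61
Post-stratified estimate = 31.878 → 31.9%.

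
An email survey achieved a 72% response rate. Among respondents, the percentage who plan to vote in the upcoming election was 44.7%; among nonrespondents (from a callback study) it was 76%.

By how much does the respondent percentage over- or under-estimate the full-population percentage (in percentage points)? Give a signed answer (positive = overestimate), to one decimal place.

Nonresponse fraction = 1 − 0.72 = 0.28.
Bias = (nonresponse fraction) × (respondent percentage − nonrespondent percentage)
     = 0.28 × (44.7 − 76) = 0.28 × -31.3 = -8.764.

-8.8 percentage points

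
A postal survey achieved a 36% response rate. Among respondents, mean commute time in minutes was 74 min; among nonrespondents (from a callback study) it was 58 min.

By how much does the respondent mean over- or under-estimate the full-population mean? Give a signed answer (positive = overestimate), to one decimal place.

Nonresponse fraction = 1 − 0.36 = 0.64.
Bias = (nonresponse fraction) × (respondent mean − nonrespondent mean)
     = 0.64 × (74 − 58) = 0.64 × 16 = 10.24.

+10.2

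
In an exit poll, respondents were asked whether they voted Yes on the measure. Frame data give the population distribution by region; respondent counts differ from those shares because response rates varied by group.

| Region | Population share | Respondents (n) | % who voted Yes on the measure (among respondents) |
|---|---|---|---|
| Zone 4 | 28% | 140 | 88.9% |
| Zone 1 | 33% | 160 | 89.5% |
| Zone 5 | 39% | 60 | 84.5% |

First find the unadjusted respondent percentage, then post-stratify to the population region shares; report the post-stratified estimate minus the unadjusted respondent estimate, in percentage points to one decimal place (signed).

Without adjustment, the pooled respondent share is:
  (140/360)×88.9 + (160/360)×89.5 + (60/360)×84.5 = 88.4333%
Post-stratified estimate weights by population shares:
  0.28×88.9 + 0.33×89.5 + 0.39×84.5 = 87.382%
Difference = 87.382 − 88.4333 = -1.0513 pp.

-1.1 percentage points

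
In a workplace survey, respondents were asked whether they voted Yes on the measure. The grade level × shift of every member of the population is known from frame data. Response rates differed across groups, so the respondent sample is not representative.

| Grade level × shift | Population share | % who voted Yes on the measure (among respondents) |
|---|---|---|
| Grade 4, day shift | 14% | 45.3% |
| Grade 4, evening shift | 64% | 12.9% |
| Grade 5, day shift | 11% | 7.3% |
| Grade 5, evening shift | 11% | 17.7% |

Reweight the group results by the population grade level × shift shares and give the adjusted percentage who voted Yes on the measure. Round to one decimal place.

17.3%

Each cell contributes population-share × respondent value:
  Grade 4, day shift: 0.14 × 45.3 = 6.342
  Grade 4, evening shift: 0.64 × 12.9 = 8.256
  Grade 5, day shift: 0.11 × 7.3 = 0.803
  Grade 5, evening shift: 0.11 × 17.7 = 1.947
Post-stratified estimate = 17.348 → 17.3%.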